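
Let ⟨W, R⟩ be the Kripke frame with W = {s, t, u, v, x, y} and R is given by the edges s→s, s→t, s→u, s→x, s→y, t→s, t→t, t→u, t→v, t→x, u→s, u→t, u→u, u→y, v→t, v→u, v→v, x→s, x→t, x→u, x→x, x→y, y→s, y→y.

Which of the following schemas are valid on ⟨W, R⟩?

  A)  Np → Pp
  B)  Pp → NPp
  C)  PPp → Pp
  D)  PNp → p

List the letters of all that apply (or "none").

A

R is not symmetric: u R y but not y R u.
R is not transitive: s R t and t R v but not s R v.
R is not euclidean: s R t and s R y but not t R y.
R is serial: every world has an R-successor.
(A) Np → Pp is axiom D; it is valid on a frame exactly when R is serial. R is serial, so valid.
(B) axiom 5: valid iff R is euclidean. R is not euclidean — not valid.
(C) PPp → Pp (the dual of axiom 4) characterises the transitive frames. R is not transitive — not valid.
(D) PNp → p (the dual of axiom B) characterises the symmetric frames. R is not symmetric — not valid.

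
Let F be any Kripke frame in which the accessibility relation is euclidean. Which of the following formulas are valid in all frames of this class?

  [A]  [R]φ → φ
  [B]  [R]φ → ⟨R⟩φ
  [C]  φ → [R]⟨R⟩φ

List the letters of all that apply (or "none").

none

(A) axiom T: valid iff R is reflexive. Such an R need not be reflexive — not valid.
(B) [R]φ → ⟨R⟩φ (axiom D) characterises the serial frames. Such an R need not be serial — not valid.
(C) φ → [R]⟨R⟩φ is axiom B, which corresponds to symmetry. Such an R need not be symmetric — not valid.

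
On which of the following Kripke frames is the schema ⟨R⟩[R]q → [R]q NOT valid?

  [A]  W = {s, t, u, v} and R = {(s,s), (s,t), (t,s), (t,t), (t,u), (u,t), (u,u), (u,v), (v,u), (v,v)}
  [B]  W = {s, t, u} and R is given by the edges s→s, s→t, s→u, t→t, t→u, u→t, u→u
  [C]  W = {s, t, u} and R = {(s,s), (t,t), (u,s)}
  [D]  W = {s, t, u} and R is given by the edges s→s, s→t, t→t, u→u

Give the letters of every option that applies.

The schema ⟨R⟩[R]q → [R]q is the dual of axiom 5; it is valid on a frame iff R is euclidean.
(A) R is not euclidean (t R s and t R u but not s R u), so the schema fails here.
(B) R is not euclidean (s R t and s R s but not t R s), so the schema fails here.
(C) R is euclidean (any two R-successors of the same world are R-related), so the schema is valid here.
(D) R is not euclidean (s R t and s R s but not t R s), so the schema fails here.

A, B, D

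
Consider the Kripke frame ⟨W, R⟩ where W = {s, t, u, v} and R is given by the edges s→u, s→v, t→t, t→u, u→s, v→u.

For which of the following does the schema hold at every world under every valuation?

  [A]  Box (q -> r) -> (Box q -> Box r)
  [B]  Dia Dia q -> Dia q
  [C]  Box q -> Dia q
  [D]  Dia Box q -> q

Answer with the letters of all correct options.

R is not symmetric: s R v but not v R s.
R is not transitive: s R u and u R s but not s R s.
R is serial: every world has an R-successor.
(A) this is just K, valid on every normal frame.
(B) Dia Dia q -> Dia q (the dual of axiom 4) characterises the transitive frames. R is not transitive — not valid.
(C) Box q -> Dia q is axiom D; it is valid on a frame exactly when R is serial. R is serial, so valid.
(D) Dia Box q -> q is the dual of axiom B; it is valid on a frame exactly when R is symmetric. R is not symmetric, so not valid.

A, C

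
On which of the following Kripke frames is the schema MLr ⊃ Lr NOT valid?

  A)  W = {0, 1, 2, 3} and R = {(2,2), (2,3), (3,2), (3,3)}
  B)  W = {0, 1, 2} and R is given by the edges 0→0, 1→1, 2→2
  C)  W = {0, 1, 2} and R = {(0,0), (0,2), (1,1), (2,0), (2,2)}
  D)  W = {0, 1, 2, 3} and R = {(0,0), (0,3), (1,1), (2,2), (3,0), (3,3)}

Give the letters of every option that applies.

The schema MLr ⊃ Lr is the dual of axiom 5; it is valid on a frame iff R is euclidean.
(A) R is euclidean (any two R-successors of the same world are R-related), so the schema is valid here.
(B) R is euclidean (any two R-successors of the same world are R-related), so the schema is valid here.
(C) R is euclidean (any two R-successors of the same world are R-related), so the schema is valid here.
(D) R is euclidean (any two R-successors of the same world are R-related), so the schema is valid here.

none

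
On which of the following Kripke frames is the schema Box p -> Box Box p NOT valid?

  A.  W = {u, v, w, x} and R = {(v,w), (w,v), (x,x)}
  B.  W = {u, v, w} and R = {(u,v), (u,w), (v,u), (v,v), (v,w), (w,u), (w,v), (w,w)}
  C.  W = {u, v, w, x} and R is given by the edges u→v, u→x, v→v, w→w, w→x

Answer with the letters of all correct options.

A, B

The schema Box p -> Box Box p is axiom 4; it is valid on a frame iff R is transitive.
(A) R is not transitive (v R w and w R v but not v R v), so the schema fails here.
(B) R is not transitive (u R v and v R u but not u R u), so the schema fails here.
(C) R is transitive (R is closed under composition), so the schema is valid here.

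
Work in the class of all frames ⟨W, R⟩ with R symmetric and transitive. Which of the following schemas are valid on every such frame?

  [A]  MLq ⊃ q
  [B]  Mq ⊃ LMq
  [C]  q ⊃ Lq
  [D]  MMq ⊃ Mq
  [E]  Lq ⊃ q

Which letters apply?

A, B, D

A symmetric transitive relation is euclidean (uRv and uRw give vRu by symmetry, then vRw by transitivity).
(A) the dual of axiom B: valid iff R is symmetric. Every such R is symmetric — valid.
(B) Mq ⊃ LMq (axiom 5) characterises the euclidean frames. Every such R is euclidean — valid.
(C) q ⊃ Lq (equivalent to ◇p→p) corresponds to R being a subset of the identity. Such an R need not be a subset of the identity, so not valid.
(D) the dual of axiom 4: valid iff R is transitive. Every such R is transitive — valid.
(E) axiom T: valid iff R is reflexive. Such an R need not be reflexive — not valid.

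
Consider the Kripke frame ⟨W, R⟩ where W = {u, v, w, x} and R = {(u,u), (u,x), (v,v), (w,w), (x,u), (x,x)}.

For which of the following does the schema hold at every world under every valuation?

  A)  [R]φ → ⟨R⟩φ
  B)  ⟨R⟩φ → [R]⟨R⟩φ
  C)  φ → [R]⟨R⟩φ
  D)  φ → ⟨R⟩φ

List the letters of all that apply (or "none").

R is reflexive: each world relates to itself.
R is symmetric: every R-edge is matched by its reverse.
R is euclidean: any two R-successors of the same world are R-related.
R is serial: every world has an R-successor.
(A) [R]φ → ⟨R⟩φ (axiom D) characterises the serial frames. R is serial — valid.
(B) ⟨R⟩φ → [R]⟨R⟩φ is axiom 5; it is valid on a frame exactly when R is euclidean. R is euclidean, so valid.
(C) axiom B: valid iff R is symmetric. R is symmetric — valid.
(D) φ → ⟨R⟩φ is the dual of axiom T; it is valid on a frame exactly when R is reflexive. R is reflexive, so valid.

A, B, C, D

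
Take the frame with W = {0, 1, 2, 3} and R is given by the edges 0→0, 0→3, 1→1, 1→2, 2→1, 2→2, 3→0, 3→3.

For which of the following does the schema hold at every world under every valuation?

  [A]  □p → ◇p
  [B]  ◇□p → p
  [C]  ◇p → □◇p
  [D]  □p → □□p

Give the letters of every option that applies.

A, B, C, D

R is symmetric: every R-edge is matched by its reverse.
R is transitive: R is closed under composition.
R is euclidean: any two R-successors of the same world are R-related.
R is serial: every world has an R-successor.
(A) □p → ◇p is axiom D; it is valid on a frame exactly when R is serial. R is serial, so valid.
(B) ◇□p → p is the dual of axiom B; it is valid on a frame exactly when R is symmetric. R is symmetric, so valid.
(C) axiom 5: valid iff R is euclidean. R is euclidean — valid.
(D) axiom 4: valid iff R is transitive. R is transitive — valid.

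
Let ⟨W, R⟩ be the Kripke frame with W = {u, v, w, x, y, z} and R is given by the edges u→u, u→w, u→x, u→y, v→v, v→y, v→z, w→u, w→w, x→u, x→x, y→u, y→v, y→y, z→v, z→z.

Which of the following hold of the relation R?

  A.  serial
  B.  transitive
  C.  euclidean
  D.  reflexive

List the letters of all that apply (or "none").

(A) serial: every world has an R-successor.
(B) not transitive: u R y and y R v but not u R v.
(C) not euclidean: u R w and u R x but not w R x.
(D) reflexive: each world relates to itself.

A, D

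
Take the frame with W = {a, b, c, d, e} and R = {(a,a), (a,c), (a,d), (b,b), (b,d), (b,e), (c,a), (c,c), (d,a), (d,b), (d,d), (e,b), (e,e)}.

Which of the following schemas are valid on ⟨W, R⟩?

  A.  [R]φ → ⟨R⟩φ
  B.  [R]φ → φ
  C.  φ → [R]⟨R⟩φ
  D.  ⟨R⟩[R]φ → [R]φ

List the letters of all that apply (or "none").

A, B, C

R is reflexive: each world relates to itself.
R is symmetric: every R-edge is matched by its reverse.
R is not euclidean: a R c and a R d but not c R d.
R is serial: every world has an R-successor.
(A) [R]φ → ⟨R⟩φ (axiom D) characterises the serial frames. R is serial — valid.
(B) [R]φ → φ (axiom T) characterises the reflexive frames. R is reflexive — valid.
(C) axiom B: valid iff R is symmetric. R is symmetric — valid.
(D) ⟨R⟩[R]φ → [R]φ is the dual of axiom 5, which corresponds to the euclidean property. R is not euclidean — not valid.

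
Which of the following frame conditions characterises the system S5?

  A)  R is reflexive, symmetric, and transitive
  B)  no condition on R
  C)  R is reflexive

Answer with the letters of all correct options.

(A) S5 is sound and complete for exactly this class.
(B) this class determines K, not S5.
(C) this class determines T (= KT), not S5.

A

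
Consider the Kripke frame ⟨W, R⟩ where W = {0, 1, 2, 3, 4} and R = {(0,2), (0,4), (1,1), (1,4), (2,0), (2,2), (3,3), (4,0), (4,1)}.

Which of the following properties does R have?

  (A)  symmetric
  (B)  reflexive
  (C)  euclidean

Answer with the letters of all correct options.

A

(A) symmetric: every R-edge is matched by its reverse.
(B) not reflexive: not 0 R 0.
(C) not euclidean: 0 R 2 and 0 R 4 but not 2 R 4.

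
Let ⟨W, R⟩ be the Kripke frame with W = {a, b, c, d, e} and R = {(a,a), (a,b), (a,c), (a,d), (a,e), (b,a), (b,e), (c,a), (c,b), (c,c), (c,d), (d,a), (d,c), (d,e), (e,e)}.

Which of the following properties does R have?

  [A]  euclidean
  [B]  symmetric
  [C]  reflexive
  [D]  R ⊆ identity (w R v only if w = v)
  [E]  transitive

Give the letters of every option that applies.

(A) not euclidean: a R b and a R c but not b R c.
(B) not symmetric: a R e but not e R a.
(C) not reflexive: not b R b.
(D) not ⊆ identity: a R b with a ≠ b.
(E) not transitive: b R a and a R b but not b R b.

none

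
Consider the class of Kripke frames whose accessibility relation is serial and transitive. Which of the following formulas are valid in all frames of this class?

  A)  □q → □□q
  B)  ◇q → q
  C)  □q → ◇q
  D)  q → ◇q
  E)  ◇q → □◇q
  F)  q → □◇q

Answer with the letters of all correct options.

A, C

(A) □q → □□q is axiom 4, which corresponds to transitivity. Every such R is transitive — valid.
(B) ◇q → q (the converse of T) corresponds to R being a subset of the identity. Such an R need not be a subset of the identity, so not valid.
(C) axiom D: valid iff R is serial. Every such R is serial — valid.
(D) q → ◇q is the dual of axiom T; it is valid on a frame exactly when R is reflexive. Such an R need not be reflexive, so not valid.
(E) ◇q → □◇q is axiom 5, which corresponds to the euclidean property. Such an R need not be euclidean — not valid.
(F) q → □◇q is axiom B; it is valid on a frame exactly when R is symmetric. Such an R need not be symmetric, so not valid.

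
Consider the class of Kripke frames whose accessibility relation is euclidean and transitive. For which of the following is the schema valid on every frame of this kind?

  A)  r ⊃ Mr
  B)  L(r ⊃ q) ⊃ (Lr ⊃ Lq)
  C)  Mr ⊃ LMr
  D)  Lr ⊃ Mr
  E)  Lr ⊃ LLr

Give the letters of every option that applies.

(A) the dual of axiom T: valid iff R is reflexive. Such an R need not be reflexive — not valid.
(B) L(r ⊃ q) ⊃ (Lr ⊃ Lq) is axiom K, valid on every Kripke frame — valid.
(C) Mr ⊃ LMr (axiom 5) characterises the euclidean frames. Every such R is euclidean — valid.
(D) axiom D: valid iff R is serial. Such an R need not be serial — not valid.
(E) Lr ⊃ LLr is axiom 4, which corresponds to transitivity. Every such R is transitive — valid.

B, C, E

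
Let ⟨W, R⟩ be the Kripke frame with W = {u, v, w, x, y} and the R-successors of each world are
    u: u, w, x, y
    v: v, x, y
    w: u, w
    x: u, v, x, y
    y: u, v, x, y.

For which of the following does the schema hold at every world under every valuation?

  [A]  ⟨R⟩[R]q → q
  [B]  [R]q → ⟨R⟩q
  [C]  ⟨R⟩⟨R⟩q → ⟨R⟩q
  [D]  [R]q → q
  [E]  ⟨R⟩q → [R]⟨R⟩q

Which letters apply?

R is reflexive: each world relates to itself.
R is symmetric: every R-edge is matched by its reverse.
R is not transitive: u R x and x R v but not u R v.
R is not euclidean: u R w and u R x but not w R x.
R is serial: every world has an R-successor.
(A) the dual of axiom B: valid iff R is symmetric. R is symmetric — valid.
(B) [R]q → ⟨R⟩q (axiom D) characterises the serial frames. R is serial — valid.
(C) ⟨R⟩⟨R⟩q → ⟨R⟩q (the dual of axiom 4) characterises the transitive frames. R is not transitive — not valid.
(D) axiom T: valid iff R is reflexive. R is reflexive — valid.
(E) ⟨R⟩q → [R]⟨R⟩q is axiom 5; it is valid on a frame exactly when R is euclidean. R is not euclidean, so not valid.

A, B, D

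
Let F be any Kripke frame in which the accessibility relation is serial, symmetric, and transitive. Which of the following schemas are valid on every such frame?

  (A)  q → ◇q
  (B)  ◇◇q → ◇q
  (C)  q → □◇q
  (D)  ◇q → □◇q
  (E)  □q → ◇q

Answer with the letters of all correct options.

A, B, C, D, E

A serial symmetric transitive relation is reflexive (take any v with uRv; symmetry gives vRu and transitivity gives uRu), hence an equivalence relation.
(A) q → ◇q is the dual of axiom T, which corresponds to reflexivity. Every such R is reflexive — valid.
(B) ◇◇q → ◇q is the dual of axiom 4; it is valid on a frame exactly when R is transitive. Every such R is transitive, so valid.
(C) q → □◇q is axiom B; it is valid on a frame exactly when R is symmetric. Every such R is symmetric, so valid.
(D) ◇q → □◇q is axiom 5, which corresponds to the euclidean property. Every such R is euclidean — valid.
(E) □q → ◇q is axiom D; it is valid on a frame exactly when R is serial. Every such R is serial, so valid.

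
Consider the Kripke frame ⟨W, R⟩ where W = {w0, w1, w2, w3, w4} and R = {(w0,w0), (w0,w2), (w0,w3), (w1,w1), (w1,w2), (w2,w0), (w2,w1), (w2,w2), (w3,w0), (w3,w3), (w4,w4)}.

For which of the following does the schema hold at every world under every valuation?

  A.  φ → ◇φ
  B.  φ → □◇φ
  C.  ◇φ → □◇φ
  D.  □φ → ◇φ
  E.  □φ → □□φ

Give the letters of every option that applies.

A, B, D

R is reflexive: each world relates to itself.
R is symmetric: every R-edge is matched by its reverse.
R is not transitive: w0 R w2 and w2 R w1 but not w0 R w1.
R is not euclidean: w0 R w2 and w0 R w3 but not w2 R w3.
R is serial: every world has an R-successor.
(A) φ → ◇φ is the dual of axiom T; it is valid on a frame exactly when R is reflexive. R is reflexive, so valid.
(B) φ → □◇φ is axiom B; it is valid on a frame exactly when R is symmetric. R is symmetric, so valid.
(C) ◇φ → □◇φ is axiom 5, which corresponds to the euclidean property. R is not euclidean — not valid.
(D) axiom D: valid iff R is serial. R is serial — valid.
(E) axiom 4: valid iff R is transitive. R is not transitive — not valid.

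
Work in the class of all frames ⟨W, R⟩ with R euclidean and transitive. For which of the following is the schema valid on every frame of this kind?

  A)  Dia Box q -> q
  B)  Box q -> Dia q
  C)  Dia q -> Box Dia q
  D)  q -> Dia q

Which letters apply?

(A) Dia Box q -> q is the dual of axiom B; it is valid on a frame exactly when R is symmetric. Such an R need not be symmetric, so not valid.
(B) Box q -> Dia q (axiom D) characterises the serial frames. Such an R need not be serial — not valid.
(C) Dia q -> Box Dia q is axiom 5, which corresponds to the euclidean property. Every such R is euclidean — valid.
(D) q -> Dia q is the dual of axiom T, which corresponds to reflexivity. Such an R need not be reflexive — not valid.

C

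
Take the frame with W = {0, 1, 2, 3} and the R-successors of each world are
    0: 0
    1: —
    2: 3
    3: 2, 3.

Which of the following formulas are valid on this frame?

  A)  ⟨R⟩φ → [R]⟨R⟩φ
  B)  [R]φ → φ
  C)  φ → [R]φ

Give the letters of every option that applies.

R is not reflexive: not 1 R 1.
R is not euclidean: 3 R 2 and 3 R 2 but not 2 R 2.
R is not a subset of the identity: 2 R 3 with 2 ≠ 3.
(A) ⟨R⟩φ → [R]⟨R⟩φ is axiom 5; it is valid on a frame exactly when R is euclidean. R is not euclidean, so not valid.
(B) [R]φ → φ (axiom T) characterises the reflexive frames. R is not reflexive — not valid.
(C) φ → [R]φ (equivalent to ◇p→p) corresponds to R being a subset of the identity. Here R ⊄ identity, so not valid.

none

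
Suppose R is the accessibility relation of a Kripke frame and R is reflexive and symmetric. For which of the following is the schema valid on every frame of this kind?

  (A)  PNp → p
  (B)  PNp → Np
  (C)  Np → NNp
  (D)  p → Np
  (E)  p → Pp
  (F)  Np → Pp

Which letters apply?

Reflexive relations are serial.
(A) PNp → p is the dual of axiom B, which corresponds to symmetry. Every such R is symmetric — valid.
(B) the dual of axiom 5: valid iff R is euclidean. Such an R need not be euclidean — not valid.
(C) Np → NNp is axiom 4, which corresponds to transitivity. Such an R need not be transitive — not valid.
(D) p → Np is valid only on frames where every R-edge is a self-loop. Such an R need not be a subset of the identity — not valid.
(E) p → Pp is the dual of axiom T, which corresponds to reflexivity. Every such R is reflexive — valid.
(F) Np → Pp (axiom D) characterises the serial frames. Every such R is serial — valid.

A, E, F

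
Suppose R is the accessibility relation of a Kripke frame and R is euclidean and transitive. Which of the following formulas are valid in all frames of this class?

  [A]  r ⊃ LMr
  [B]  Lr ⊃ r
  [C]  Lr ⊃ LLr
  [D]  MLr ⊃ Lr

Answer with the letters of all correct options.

C, D

(A) axiom B: valid iff R is symmetric. Such an R need not be symmetric — not valid.
(B) Lr ⊃ r (axiom T) characterises the reflexive frames. Such an R need not be reflexive — not valid.
(C) Lr ⊃ LLr is axiom 4; it is valid on a frame exactly when R is transitive. Every such R is transitive, so valid.
(D) the dual of axiom 5: valid iff R is euclidean. Every such R is euclidean — valid.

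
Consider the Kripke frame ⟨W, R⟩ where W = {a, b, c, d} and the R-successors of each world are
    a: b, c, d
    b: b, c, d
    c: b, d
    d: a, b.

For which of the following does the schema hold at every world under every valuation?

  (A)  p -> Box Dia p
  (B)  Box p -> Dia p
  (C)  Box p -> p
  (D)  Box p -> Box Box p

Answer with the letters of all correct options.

R is not reflexive: not a R a.
R is not symmetric: a R b but not b R a.
R is not transitive: a R d and d R a but not a R a.
R is serial: every world has an R-successor.
(A) p -> Box Dia p is axiom B; it is valid on a frame exactly when R is symmetric. R is not symmetric, so not valid.
(B) Box p -> Dia p is axiom D, which corresponds to seriality. R is serial — valid.
(C) axiom T: valid iff R is reflexive. R is not reflexive — not valid.
(D) Box p -> Box Box p (axiom 4) characterises the transitive frames. R is not transitive — not valid.

B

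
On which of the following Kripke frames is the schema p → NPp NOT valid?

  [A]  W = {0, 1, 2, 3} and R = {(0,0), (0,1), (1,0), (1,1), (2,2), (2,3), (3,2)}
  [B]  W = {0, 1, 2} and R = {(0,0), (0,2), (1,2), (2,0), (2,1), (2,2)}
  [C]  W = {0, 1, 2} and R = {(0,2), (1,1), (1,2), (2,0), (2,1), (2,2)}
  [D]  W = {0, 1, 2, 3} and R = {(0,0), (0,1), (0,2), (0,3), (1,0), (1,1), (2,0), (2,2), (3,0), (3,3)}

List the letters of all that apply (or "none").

none

The schema p → NPp is axiom B; it is valid on a frame iff R is symmetric.
(A) R is symmetric (every R-edge is matched by its reverse), so the schema is valid here.
(B) R is symmetric (every R-edge is matched by its reverse), so the schema is valid here.
(C) R is symmetric (every R-edge is matched by its reverse), so the schema is valid here.
(D) R is symmetric (every R-edge is matched by its reverse), so the schema is valid here.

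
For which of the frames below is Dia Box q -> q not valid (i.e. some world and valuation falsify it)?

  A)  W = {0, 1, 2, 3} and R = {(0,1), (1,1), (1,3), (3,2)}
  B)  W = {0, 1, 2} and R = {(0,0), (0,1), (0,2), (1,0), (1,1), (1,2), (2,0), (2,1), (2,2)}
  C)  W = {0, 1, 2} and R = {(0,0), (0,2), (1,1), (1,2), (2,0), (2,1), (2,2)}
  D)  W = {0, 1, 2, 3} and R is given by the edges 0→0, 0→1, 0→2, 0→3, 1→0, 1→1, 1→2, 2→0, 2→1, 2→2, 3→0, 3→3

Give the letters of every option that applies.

A

The schema Dia Box q -> q is the dual of axiom B; it is valid on a frame iff R is symmetric.
(A) R is not symmetric (0 R 1 but not 1 R 0), so the schema fails here.
(B) R is symmetric (every R-edge is matched by its reverse), so the schema is valid here.
(C) R is symmetric (every R-edge is matched by its reverse), so the schema is valid here.
(D) R is symmetric (every R-edge is matched by its reverse), so the schema is valid here.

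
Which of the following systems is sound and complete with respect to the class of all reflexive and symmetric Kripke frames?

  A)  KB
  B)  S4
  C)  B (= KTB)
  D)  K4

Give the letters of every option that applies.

C

(A) KB is determined by the class of symmetric frames.
(B) S4 is determined by the class of reflexive and transitive frames.
(C) B (= KTB) is determined by exactly this class.
(D) K4 is determined by the class of transitive frames.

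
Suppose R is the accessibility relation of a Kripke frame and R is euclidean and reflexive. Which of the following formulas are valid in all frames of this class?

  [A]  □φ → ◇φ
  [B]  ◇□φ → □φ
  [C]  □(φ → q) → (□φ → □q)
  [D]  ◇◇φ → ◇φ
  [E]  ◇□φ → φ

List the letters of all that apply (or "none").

A reflexive euclidean relation is also symmetric (from wRw and wRv the euclidean condition gives vRw) and hence transitive; it is an equivalence relation.
(A) □φ → ◇φ (axiom D) characterises the serial frames. Every such R is serial — valid.
(B) ◇□φ → □φ (the dual of axiom 5) characterises the euclidean frames. Every such R is euclidean — valid.
(C) □(φ → q) → (□φ → □q) is the K axiom; it holds on all frames — valid.
(D) ◇◇φ → ◇φ is the dual of axiom 4; it is valid on a frame exactly when R is transitive. Every such R is transitive, so valid.
(E) ◇□φ → φ (the dual of axiom B) characterises the symmetric frames. Every such R is symmetric — valid.

A, B, C, D, E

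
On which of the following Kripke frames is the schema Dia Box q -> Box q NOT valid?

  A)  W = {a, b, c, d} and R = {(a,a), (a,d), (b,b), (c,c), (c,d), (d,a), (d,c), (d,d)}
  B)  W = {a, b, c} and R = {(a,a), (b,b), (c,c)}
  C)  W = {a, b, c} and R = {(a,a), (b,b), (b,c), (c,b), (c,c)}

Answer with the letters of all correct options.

A

The schema Dia Box q -> Box q is the dual of axiom 5; it is valid on a frame iff R is euclidean.
(A) R is not euclidean (d R a and d R c but not a R c), so the schema fails here.
(B) R is euclidean (any two R-successors of the same world are R-related), so the schema is valid here.
(C) R is euclidean (any two R-successors of the same world are R-related), so the schema is valid here.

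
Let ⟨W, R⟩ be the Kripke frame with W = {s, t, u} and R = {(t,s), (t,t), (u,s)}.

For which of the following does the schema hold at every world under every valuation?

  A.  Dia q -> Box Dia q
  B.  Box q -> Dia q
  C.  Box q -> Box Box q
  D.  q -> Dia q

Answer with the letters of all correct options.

R is not reflexive: not s R s.
R is transitive: R is closed under composition.
R is not euclidean: t R s and t R t but not s R t.
R is not serial: s has no R-successor.
(A) Dia q -> Box Dia q is axiom 5; it is valid on a frame exactly when R is euclidean. R is not euclidean, so not valid.
(B) Box q -> Dia q (axiom D) characterises the serial frames. R is not serial — not valid.
(C) axiom 4: valid iff R is transitive. R is transitive — valid.
(D) q -> Dia q is the dual of axiom T; it is valid on a frame exactly when R is reflexive. R is not reflexive, so not valid.

C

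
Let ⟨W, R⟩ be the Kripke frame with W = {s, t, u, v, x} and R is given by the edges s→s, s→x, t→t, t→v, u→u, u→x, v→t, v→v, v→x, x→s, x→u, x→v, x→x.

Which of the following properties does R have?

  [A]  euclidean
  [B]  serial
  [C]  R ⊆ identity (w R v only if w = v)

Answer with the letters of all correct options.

B

(A) not euclidean: v R t and v R x but not t R x.
(B) serial: every world has an R-successor.
(C) not ⊆ identity: s R x with s ≠ x.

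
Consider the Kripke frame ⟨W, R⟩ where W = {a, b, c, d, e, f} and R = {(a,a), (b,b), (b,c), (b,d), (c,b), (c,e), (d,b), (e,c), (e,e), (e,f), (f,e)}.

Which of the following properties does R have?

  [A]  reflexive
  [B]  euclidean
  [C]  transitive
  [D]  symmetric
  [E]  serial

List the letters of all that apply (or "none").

D, E

(A) not reflexive: not c R c.
(B) not euclidean: b R c and b R d but not c R d.
(C) not transitive: b R c and c R e but not b R e.
(D) symmetric: every R-edge is matched by its reverse.
(E) serial: every world has an R-successor.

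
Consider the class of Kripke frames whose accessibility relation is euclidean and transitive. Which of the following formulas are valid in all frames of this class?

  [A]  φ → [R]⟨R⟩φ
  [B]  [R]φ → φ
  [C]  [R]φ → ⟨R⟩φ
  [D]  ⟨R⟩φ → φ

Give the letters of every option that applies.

(A) axiom B: valid iff R is symmetric. Such an R need not be symmetric — not valid.
(B) [R]φ → φ (axiom T) characterises the reflexive frames. Such an R need not be reflexive — not valid.
(C) [R]φ → ⟨R⟩φ is axiom D; it is valid on a frame exactly when R is serial. Such an R need not be serial, so not valid.
(D) ⟨R⟩φ → φ is valid only on frames where every R-edge is a self-loop. Such an R need not be a subset of the identity — not valid.

none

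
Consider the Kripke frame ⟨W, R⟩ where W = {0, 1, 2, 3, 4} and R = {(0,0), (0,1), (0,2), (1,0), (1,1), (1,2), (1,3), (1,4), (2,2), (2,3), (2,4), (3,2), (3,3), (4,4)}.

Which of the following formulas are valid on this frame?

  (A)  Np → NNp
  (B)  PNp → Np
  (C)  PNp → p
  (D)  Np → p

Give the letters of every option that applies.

D

R is reflexive: each world relates to itself.
R is not symmetric: 0 R 2 but not 2 R 0.
R is not transitive: 0 R 1 and 1 R 3 but not 0 R 3.
R is not euclidean: 0 R 2 and 0 R 0 but not 2 R 0.
(A) Np → NNp is axiom 4, which corresponds to transitivity. R is not transitive — not valid.
(B) PNp → Np (the dual of axiom 5) characterises the euclidean frames. R is not euclidean — not valid.
(C) the dual of axiom B: valid iff R is symmetric. R is not symmetric — not valid.
(D) axiom T: valid iff R is reflexive. R is reflexive — valid.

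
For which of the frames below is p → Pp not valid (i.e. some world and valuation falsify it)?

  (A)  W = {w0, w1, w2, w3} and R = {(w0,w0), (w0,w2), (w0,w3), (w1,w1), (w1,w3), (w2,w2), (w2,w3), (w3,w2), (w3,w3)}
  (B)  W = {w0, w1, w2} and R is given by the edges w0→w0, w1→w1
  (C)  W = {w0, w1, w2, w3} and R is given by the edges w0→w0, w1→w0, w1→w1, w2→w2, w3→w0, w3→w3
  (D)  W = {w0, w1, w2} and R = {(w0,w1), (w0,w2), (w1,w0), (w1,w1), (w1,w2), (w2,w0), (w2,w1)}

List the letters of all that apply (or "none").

The schema p → Pp is the dual of axiom T; it is valid on a frame iff R is reflexive.
(A) R is reflexive (each world relates to itself), so the schema is valid here.
(B) R is not reflexive (not w2 R w2), so the schema fails here.
(C) R is reflexive (each world relates to itself), so the schema is valid here.
(D) R is not reflexive (not w0 R w0), so the schema fails here.

B, D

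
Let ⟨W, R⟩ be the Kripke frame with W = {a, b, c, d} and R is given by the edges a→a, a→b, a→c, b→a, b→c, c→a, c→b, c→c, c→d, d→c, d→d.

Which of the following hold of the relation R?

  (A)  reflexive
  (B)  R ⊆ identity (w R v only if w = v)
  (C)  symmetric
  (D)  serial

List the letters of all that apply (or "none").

(A) not reflexive: not b R b.
(B) not ⊆ identity: a R b with a ≠ b.
(C) symmetric: every R-edge is matched by its reverse.
(D) serial: every world has an R-successor.

C, D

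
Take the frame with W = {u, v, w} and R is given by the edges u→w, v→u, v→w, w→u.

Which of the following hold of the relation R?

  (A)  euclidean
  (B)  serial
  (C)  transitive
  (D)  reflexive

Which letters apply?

(A) not euclidean: u R w and u R w but not w R w.
(B) serial: every world has an R-successor.
(C) not transitive: u R w and w R u but not u R u.
(D) not reflexive: not u R u.

B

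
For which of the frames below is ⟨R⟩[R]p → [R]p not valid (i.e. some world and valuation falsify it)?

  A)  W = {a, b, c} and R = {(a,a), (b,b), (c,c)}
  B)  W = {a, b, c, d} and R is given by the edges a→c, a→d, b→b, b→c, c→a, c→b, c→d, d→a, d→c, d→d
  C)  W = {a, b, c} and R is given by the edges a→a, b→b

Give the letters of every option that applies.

B

The schema ⟨R⟩[R]p → [R]p is the dual of axiom 5; it is valid on a frame iff R is euclidean.
(A) R is euclidean (any two R-successors of the same world are R-related), so the schema is valid here.
(B) R is not euclidean (c R a and c R b but not a R b), so the schema fails here.
(C) R is euclidean (any two R-successors of the same world are R-related), so the schema is valid here.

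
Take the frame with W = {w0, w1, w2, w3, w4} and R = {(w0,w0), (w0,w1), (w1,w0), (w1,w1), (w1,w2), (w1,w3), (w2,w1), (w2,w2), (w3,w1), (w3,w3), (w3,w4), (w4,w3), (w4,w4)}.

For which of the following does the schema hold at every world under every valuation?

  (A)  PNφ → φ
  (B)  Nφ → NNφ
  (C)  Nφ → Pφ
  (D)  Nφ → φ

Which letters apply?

A, C, D

R is reflexive: each world relates to itself.
R is symmetric: every R-edge is matched by its reverse.
R is not transitive: w0 R w1 and w1 R w2 but not w0 R w2.
R is serial: every world has an R-successor.
(A) PNφ → φ (the dual of axiom B) characterises the symmetric frames. R is symmetric — valid.
(B) Nφ → NNφ is axiom 4; it is valid on a frame exactly when R is transitive. R is not transitive, so not valid.
(C) Nφ → Pφ is axiom D, which corresponds to seriality. R is serial — valid.
(D) axiom T: valid iff R is reflexive. R is reflexive — valid.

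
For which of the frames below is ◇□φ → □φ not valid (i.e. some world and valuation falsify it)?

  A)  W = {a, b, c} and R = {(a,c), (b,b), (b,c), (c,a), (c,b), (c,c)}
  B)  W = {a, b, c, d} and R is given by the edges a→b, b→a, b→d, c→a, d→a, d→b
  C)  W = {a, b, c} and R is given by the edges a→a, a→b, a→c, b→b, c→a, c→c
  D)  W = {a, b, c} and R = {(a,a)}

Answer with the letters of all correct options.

The schema ◇□φ → □φ is the dual of axiom 5; it is valid on a frame iff R is euclidean.
(A) R is not euclidean (c R a and c R b but not a R b), so the schema fails here.
(B) R is not euclidean (b R a and b R d but not a R d), so the schema fails here.
(C) R is not euclidean (a R b and a R a but not b R a), so the schema fails here.
(D) R is euclidean (any two R-successors of the same world are R-related), so the schema is valid here.

A, B, C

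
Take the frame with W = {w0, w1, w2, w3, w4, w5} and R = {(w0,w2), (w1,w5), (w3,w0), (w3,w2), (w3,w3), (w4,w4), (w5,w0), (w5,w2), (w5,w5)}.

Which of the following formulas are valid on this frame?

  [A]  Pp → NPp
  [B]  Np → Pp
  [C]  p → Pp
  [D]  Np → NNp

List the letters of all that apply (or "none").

none

R is not reflexive: not w0 R w0.
R is not transitive: w1 R w5 and w5 R w0 but not w1 R w0.
R is not euclidean: w3 R w0 and w3 R w3 but not w0 R w3.
R is not serial: w2 has no R-successor.
(A) Pp → NPp is axiom 5; it is valid on a frame exactly when R is euclidean. R is not euclidean, so not valid.
(B) Np → Pp is axiom D, which corresponds to seriality. R is not serial — not valid.
(C) p → Pp is the dual of axiom T; it is valid on a frame exactly when R is reflexive. R is not reflexive, so not valid.
(D) Np → NNp is axiom 4; it is valid on a frame exactly when R is transitive. R is not transitive, so not valid.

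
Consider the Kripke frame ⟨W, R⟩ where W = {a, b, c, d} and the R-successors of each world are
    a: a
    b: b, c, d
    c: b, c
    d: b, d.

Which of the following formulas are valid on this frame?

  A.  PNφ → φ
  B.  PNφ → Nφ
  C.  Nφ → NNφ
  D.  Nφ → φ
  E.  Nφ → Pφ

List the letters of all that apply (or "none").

R is reflexive: each world relates to itself.
R is symmetric: every R-edge is matched by its reverse.
R is not transitive: c R b and b R d but not c R d.
R is not euclidean: b R c and b R d but not c R d.
R is serial: every world has an R-successor.
(A) PNφ → φ (the dual of axiom B) characterises the symmetric frames. R is symmetric — valid.
(B) the dual of axiom 5: valid iff R is euclidean. R is not euclidean — not valid.
(C) axiom 4: valid iff R is transitive. R is not transitive — not valid.
(D) axiom T: valid iff R is reflexive. R is reflexive — valid.
(E) Nφ → Pφ (axiom D) characterises the serial frames. R is serial — valid.

A, D, E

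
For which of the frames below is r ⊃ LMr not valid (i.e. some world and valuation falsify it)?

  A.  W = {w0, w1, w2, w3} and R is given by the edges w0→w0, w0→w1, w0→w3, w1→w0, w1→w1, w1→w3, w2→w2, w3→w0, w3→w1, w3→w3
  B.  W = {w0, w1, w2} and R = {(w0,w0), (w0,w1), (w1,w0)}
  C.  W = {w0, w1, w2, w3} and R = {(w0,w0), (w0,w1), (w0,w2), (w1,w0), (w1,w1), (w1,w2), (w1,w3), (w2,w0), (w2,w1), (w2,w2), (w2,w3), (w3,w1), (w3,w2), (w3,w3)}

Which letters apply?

The schema r ⊃ LMr is axiom B; it is valid on a frame iff R is symmetric.
(A) R is symmetric (every R-edge is matched by its reverse), so the schema is valid here.
(B) R is symmetric (every R-edge is matched by its reverse), so the schema is valid here.
(C) R is symmetric (every R-edge is matched by its reverse), so the schema is valid here.

none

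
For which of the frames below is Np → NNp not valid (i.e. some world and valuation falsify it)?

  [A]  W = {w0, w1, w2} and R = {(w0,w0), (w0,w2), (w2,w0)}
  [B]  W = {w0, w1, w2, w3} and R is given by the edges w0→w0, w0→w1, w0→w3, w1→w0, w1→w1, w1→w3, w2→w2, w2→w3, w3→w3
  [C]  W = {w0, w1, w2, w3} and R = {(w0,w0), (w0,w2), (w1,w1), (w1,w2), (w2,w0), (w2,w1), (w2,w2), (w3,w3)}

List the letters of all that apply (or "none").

The schema Np → NNp is axiom 4; it is valid on a frame iff R is transitive.
(A) R is not transitive (w2 R w0 and w0 R w2 but not w2 R w2), so the schema fails here.
(B) R is transitive (R is closed under composition), so the schema is valid here.
(C) R is not transitive (w0 R w2 and w2 R w1 but not w0 R w1), so the schema fails here.

A, C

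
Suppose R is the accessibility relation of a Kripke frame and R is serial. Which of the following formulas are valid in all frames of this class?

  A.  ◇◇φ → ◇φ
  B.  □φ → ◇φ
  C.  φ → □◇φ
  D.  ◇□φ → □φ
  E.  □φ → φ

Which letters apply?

(A) ◇◇φ → ◇φ is the dual of axiom 4, which corresponds to transitivity. Such an R need not be transitive — not valid.
(B) □φ → ◇φ (axiom D) characterises the serial frames. Every such R is serial — valid.
(C) φ → □◇φ is axiom B, which corresponds to symmetry. Such an R need not be symmetric — not valid.
(D) the dual of axiom 5: valid iff R is euclidean. Such an R need not be euclidean — not valid.
(E) □φ → φ is axiom T; it is valid on a frame exactly when R is reflexive. Such an R need not be reflexive, so not valid.

B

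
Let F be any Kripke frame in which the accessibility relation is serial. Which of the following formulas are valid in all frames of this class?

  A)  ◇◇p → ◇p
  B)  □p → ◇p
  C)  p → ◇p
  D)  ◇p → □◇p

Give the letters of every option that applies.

(A) the dual of axiom 4: valid iff R is transitive. Such an R need not be transitive — not valid.
(B) □p → ◇p is axiom D; it is valid on a frame exactly when R is serial. Every such R is serial, so valid.
(C) p → ◇p is the dual of axiom T, which corresponds to reflexivity. Such an R need not be reflexive — not valid.
(D) ◇p → □◇p is axiom 5, which corresponds to the euclidean property. Such an R need not be euclidean — not valid.

B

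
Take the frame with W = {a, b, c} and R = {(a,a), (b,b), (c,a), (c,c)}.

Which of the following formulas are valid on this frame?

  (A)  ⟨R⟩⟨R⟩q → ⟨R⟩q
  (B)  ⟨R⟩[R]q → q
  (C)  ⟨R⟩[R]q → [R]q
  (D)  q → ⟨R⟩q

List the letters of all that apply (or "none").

R is reflexive: each world relates to itself.
R is not symmetric: c R a but not a R c.
R is transitive: R is closed under composition.
R is not euclidean: c R a and c R c but not a R c.
(A) ⟨R⟩⟨R⟩q → ⟨R⟩q is the dual of axiom 4, which corresponds to transitivity. R is transitive — valid.
(B) ⟨R⟩[R]q → q is the dual of axiom B; it is valid on a frame exactly when R is symmetric. R is not symmetric, so not valid.
(C) ⟨R⟩[R]q → [R]q is the dual of axiom 5, which corresponds to the euclidean property. R is not euclidean — not valid.
(D) q → ⟨R⟩q is the dual of axiom T; it is valid on a frame exactly when R is reflexive. R is reflexive, so valid.

A, D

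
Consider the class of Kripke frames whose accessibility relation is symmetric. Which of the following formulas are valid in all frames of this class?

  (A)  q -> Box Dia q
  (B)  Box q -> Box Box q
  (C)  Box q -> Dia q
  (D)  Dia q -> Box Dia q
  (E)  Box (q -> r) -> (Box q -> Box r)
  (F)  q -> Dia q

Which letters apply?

(A) q -> Box Dia q is axiom B, which corresponds to symmetry. Every such R is symmetric — valid.
(B) Box q -> Box Box q is axiom 4, which corresponds to transitivity. Such an R need not be transitive — not valid.
(C) Box q -> Dia q is axiom D, which corresponds to seriality. Such an R need not be serial — not valid.
(D) Dia q -> Box Dia q is axiom 5, which corresponds to the euclidean property. Such an R need not be euclidean — not valid.
(E) Box (q -> r) -> (Box q -> Box r) is axiom K, valid on every Kripke frame — valid.
(F) q -> Dia q is the dual of axiom T; it is valid on a frame exactly when R is reflexive. Such an R need not be reflexive, so not valid.

A, E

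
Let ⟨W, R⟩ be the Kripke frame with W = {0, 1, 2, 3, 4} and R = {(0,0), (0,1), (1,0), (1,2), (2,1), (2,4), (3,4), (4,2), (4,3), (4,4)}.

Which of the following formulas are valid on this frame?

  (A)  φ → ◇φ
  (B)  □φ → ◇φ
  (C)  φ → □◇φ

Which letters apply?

B, C

R is not reflexive: not 1 R 1.
R is symmetric: every R-edge is matched by its reverse.
R is serial: every world has an R-successor.
(A) the dual of axiom T: valid iff R is reflexive. R is not reflexive — not valid.
(B) □φ → ◇φ is axiom D; it is valid on a frame exactly when R is serial. R is serial, so valid.
(C) φ → □◇φ is axiom B; it is valid on a frame exactly when R is symmetric. R is symmetric, so valid.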